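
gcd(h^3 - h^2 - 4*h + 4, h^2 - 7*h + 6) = h - 1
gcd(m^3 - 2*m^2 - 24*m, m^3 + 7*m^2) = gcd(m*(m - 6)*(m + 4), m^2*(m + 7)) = m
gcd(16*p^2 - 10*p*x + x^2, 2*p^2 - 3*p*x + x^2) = -2*p + x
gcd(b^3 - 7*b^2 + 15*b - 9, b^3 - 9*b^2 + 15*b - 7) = b - 1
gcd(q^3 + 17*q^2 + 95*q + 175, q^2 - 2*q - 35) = q + 5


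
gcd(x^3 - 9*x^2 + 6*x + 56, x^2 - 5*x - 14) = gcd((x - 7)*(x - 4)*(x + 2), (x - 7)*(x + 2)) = x^2 - 5*x - 14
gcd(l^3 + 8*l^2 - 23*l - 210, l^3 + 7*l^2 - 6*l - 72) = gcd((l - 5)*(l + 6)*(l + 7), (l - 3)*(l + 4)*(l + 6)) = l + 6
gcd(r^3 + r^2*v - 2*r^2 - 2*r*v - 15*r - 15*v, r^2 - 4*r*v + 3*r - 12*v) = r + 3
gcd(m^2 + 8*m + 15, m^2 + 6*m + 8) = 1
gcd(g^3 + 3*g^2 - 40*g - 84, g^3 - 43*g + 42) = g^2 + g - 42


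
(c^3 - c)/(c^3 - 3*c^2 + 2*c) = (c + 1)/(c - 2)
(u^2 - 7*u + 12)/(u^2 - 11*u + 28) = (u - 3)/(u - 7)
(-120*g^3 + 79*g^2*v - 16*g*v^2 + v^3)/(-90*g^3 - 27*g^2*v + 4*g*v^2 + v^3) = (24*g^2 - 11*g*v + v^2)/(18*g^2 + 9*g*v + v^2)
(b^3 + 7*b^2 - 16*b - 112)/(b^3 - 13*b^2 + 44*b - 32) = (b^2 + 11*b + 28)/(b^2 - 9*b + 8)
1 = 1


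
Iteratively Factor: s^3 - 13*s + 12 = (s - 3)*(s^2 + 3*s - 4) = (s - 3)*(s - 1)*(s + 4)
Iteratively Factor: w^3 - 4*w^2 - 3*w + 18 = (w - 3)*(w^2 - w - 6) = (w - 3)^2*(w + 2)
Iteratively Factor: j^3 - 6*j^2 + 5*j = (j - 1)*(j^2 - 5*j) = (j - 5)*(j - 1)*(j)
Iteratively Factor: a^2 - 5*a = (a)*(a - 5)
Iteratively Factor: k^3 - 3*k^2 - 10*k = (k)*(k^2 - 3*k - 10) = k*(k - 5)*(k + 2)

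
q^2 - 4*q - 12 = (q - 6)*(q + 2)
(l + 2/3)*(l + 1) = l^2 + 5*l/3 + 2/3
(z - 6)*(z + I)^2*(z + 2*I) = z^4 - 6*z^3 + 4*I*z^3 - 5*z^2 - 24*I*z^2 + 30*z - 2*I*z + 12*I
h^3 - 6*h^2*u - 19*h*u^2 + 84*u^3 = (h - 7*u)*(h - 3*u)*(h + 4*u)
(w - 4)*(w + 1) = w^2 - 3*w - 4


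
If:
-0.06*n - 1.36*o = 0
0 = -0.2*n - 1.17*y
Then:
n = -5.85*y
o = 0.258088235294118*y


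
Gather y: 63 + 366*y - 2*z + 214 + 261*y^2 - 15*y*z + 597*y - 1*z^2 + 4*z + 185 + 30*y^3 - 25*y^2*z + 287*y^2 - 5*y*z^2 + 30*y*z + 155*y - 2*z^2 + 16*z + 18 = 30*y^3 + y^2*(548 - 25*z) + y*(-5*z^2 + 15*z + 1118) - 3*z^2 + 18*z + 480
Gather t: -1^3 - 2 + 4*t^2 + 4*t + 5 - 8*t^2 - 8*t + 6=-4*t^2 - 4*t + 8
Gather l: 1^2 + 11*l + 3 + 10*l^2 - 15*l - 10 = 10*l^2 - 4*l - 6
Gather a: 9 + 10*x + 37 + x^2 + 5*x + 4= x^2 + 15*x + 50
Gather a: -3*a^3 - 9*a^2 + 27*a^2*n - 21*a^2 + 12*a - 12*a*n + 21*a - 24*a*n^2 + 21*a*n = -3*a^3 + a^2*(27*n - 30) + a*(-24*n^2 + 9*n + 33)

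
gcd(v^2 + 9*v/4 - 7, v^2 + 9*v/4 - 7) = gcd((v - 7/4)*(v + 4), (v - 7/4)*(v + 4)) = v^2 + 9*v/4 - 7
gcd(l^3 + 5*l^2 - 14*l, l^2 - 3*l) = l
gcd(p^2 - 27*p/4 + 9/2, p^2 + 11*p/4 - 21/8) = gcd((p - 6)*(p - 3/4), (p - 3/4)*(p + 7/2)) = p - 3/4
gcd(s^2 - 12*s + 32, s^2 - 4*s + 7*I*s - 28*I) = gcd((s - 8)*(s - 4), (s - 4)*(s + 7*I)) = s - 4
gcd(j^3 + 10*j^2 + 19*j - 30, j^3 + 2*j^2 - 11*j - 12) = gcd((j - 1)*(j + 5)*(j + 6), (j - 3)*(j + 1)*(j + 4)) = 1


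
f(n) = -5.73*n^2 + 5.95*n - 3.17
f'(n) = 5.95 - 11.46*n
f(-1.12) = -17.02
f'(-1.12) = 18.79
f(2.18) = -17.43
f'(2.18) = -19.03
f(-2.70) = -61.01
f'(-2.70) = 36.89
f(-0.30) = -5.47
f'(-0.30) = 9.39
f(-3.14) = -78.35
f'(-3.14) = 41.93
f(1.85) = -11.77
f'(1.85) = -15.25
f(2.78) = -30.91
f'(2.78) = -25.91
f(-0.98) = -14.50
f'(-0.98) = 17.18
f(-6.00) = -245.15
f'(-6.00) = 74.71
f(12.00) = -756.89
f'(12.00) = -131.57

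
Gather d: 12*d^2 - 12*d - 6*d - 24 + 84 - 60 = 12*d^2 - 18*d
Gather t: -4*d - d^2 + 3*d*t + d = -d^2 + 3*d*t - 3*d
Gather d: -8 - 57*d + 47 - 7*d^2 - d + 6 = -7*d^2 - 58*d + 45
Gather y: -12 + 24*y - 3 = 24*y - 15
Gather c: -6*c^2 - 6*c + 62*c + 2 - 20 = -6*c^2 + 56*c - 18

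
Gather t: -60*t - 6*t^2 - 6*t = -6*t^2 - 66*t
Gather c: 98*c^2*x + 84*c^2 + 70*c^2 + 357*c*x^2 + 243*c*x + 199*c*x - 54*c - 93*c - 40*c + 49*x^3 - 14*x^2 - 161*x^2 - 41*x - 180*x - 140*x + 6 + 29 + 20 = c^2*(98*x + 154) + c*(357*x^2 + 442*x - 187) + 49*x^3 - 175*x^2 - 361*x + 55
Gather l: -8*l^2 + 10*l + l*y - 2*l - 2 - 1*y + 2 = -8*l^2 + l*(y + 8) - y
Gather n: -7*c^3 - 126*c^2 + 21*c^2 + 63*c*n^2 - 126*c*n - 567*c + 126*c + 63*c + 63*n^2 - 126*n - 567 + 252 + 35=-7*c^3 - 105*c^2 - 378*c + n^2*(63*c + 63) + n*(-126*c - 126) - 280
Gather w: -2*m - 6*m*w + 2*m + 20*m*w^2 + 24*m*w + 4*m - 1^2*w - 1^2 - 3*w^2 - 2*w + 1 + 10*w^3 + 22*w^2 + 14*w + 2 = 4*m + 10*w^3 + w^2*(20*m + 19) + w*(18*m + 11) + 2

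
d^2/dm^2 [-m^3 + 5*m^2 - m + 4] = 10 - 6*m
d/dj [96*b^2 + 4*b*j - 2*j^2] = 4*b - 4*j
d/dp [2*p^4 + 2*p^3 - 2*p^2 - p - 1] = 8*p^3 + 6*p^2 - 4*p - 1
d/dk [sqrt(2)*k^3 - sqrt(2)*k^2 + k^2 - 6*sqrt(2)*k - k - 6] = 3*sqrt(2)*k^2 - 2*sqrt(2)*k + 2*k - 6*sqrt(2) - 1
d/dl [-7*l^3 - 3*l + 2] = -21*l^2 - 3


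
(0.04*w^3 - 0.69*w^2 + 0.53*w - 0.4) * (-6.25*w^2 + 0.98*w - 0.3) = -0.25*w^5 + 4.3517*w^4 - 4.0007*w^3 + 3.2264*w^2 - 0.551*w + 0.12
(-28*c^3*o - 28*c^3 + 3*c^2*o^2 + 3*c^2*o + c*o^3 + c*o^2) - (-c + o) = -28*c^3*o - 28*c^3 + 3*c^2*o^2 + 3*c^2*o + c*o^3 + c*o^2 + c - o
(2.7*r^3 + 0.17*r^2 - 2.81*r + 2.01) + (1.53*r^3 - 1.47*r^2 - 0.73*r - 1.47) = 4.23*r^3 - 1.3*r^2 - 3.54*r + 0.54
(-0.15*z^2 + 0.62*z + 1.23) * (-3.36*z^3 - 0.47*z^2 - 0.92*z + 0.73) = 0.504*z^5 - 2.0127*z^4 - 4.2862*z^3 - 1.258*z^2 - 0.679*z + 0.8979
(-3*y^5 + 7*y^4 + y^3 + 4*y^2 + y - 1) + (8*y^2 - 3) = -3*y^5 + 7*y^4 + y^3 + 12*y^2 + y - 4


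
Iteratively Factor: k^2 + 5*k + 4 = (k + 1)*(k + 4)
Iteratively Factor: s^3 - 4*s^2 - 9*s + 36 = (s - 3)*(s^2 - s - 12) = (s - 4)*(s - 3)*(s + 3)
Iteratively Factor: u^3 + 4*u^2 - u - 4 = (u + 4)*(u^2 - 1) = (u - 1)*(u + 4)*(u + 1)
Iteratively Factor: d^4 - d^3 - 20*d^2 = (d)*(d^3 - d^2 - 20*d) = d*(d - 5)*(d^2 + 4*d) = d^2*(d - 5)*(d + 4)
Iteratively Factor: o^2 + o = (o)*(o + 1)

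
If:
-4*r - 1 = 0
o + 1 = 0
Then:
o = -1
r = -1/4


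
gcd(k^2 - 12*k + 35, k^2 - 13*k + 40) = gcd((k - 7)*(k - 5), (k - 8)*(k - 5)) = k - 5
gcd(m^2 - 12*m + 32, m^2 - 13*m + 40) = m - 8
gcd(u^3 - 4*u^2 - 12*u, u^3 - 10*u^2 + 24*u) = u^2 - 6*u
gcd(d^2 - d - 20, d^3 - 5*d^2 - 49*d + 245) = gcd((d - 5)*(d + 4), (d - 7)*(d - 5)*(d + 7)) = d - 5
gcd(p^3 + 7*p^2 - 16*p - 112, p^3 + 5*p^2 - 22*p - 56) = p^2 + 3*p - 28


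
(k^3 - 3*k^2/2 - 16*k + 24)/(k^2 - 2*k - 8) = (k^2 + 5*k/2 - 6)/(k + 2)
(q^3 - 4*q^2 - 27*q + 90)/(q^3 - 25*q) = (q^2 - 9*q + 18)/(q*(q - 5))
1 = 1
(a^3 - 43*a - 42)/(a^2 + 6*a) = a - 6 - 7/a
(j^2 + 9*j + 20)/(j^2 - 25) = (j + 4)/(j - 5)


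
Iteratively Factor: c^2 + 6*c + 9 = (c + 3)*(c + 3)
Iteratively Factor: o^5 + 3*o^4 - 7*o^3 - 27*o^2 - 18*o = (o + 1)*(o^4 + 2*o^3 - 9*o^2 - 18*o) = o*(o + 1)*(o^3 + 2*o^2 - 9*o - 18) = o*(o + 1)*(o + 2)*(o^2 - 9) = o*(o - 3)*(o + 1)*(o + 2)*(o + 3)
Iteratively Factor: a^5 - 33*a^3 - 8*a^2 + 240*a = (a + 4)*(a^4 - 4*a^3 - 17*a^2 + 60*a) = (a - 3)*(a + 4)*(a^3 - a^2 - 20*a) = (a - 3)*(a + 4)^2*(a^2 - 5*a) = a*(a - 3)*(a + 4)^2*(a - 5)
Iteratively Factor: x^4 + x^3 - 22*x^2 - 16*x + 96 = (x - 4)*(x^3 + 5*x^2 - 2*x - 24) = (x - 4)*(x - 2)*(x^2 + 7*x + 12) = (x - 4)*(x - 2)*(x + 3)*(x + 4)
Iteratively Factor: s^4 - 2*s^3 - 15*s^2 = (s)*(s^3 - 2*s^2 - 15*s) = s*(s + 3)*(s^2 - 5*s) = s*(s - 5)*(s + 3)*(s)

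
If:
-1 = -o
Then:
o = 1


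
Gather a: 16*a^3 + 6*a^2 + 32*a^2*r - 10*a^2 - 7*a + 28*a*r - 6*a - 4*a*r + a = 16*a^3 + a^2*(32*r - 4) + a*(24*r - 12)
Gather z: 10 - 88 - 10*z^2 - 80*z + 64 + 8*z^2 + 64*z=-2*z^2 - 16*z - 14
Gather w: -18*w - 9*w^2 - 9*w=-9*w^2 - 27*w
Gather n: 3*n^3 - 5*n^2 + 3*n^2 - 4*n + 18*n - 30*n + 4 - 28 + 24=3*n^3 - 2*n^2 - 16*n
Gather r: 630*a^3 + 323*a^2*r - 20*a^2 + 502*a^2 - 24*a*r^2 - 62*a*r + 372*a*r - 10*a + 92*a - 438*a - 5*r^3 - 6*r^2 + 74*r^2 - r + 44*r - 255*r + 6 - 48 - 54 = 630*a^3 + 482*a^2 - 356*a - 5*r^3 + r^2*(68 - 24*a) + r*(323*a^2 + 310*a - 212) - 96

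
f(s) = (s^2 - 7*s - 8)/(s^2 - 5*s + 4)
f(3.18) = 11.27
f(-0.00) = -2.00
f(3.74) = 28.34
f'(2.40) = 0.22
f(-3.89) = 0.89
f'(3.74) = 98.00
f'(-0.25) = -2.62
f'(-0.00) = -4.25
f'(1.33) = -41.92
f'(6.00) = 1.48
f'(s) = (5 - 2*s)*(s^2 - 7*s - 8)/(s^2 - 5*s + 4)^2 + (2*s - 7)/(s^2 - 5*s + 4)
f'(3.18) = 8.93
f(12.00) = 0.59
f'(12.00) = 0.07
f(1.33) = 17.64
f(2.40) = 8.50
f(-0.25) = -1.16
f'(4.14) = 339.66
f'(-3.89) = -0.09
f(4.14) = -45.13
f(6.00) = -1.40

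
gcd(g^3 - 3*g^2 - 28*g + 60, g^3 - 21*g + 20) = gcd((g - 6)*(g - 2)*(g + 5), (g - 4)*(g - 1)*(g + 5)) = g + 5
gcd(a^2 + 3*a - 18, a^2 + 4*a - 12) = a + 6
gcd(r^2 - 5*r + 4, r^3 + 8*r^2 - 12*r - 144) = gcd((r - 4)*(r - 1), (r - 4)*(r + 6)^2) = r - 4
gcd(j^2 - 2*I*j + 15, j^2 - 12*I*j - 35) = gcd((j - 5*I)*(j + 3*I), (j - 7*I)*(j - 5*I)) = j - 5*I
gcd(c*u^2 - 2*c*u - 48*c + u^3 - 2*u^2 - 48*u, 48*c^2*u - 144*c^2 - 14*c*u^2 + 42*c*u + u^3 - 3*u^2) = 1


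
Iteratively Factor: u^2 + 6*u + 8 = (u + 2)*(u + 4)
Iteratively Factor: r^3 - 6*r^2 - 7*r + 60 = (r - 4)*(r^2 - 2*r - 15) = (r - 5)*(r - 4)*(r + 3)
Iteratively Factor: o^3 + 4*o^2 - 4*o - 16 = (o - 2)*(o^2 + 6*o + 8) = (o - 2)*(o + 2)*(o + 4)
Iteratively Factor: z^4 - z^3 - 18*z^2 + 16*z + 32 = (z - 4)*(z^3 + 3*z^2 - 6*z - 8) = (z - 4)*(z + 1)*(z^2 + 2*z - 8) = (z - 4)*(z + 1)*(z + 4)*(z - 2)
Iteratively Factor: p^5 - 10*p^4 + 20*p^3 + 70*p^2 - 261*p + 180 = (p - 1)*(p^4 - 9*p^3 + 11*p^2 + 81*p - 180) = (p - 1)*(p + 3)*(p^3 - 12*p^2 + 47*p - 60) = (p - 3)*(p - 1)*(p + 3)*(p^2 - 9*p + 20) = (p - 5)*(p - 3)*(p - 1)*(p + 3)*(p - 4)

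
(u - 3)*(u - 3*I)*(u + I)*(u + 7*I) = u^4 - 3*u^3 + 5*I*u^3 + 17*u^2 - 15*I*u^2 - 51*u + 21*I*u - 63*I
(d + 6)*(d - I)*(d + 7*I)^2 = d^4 + 6*d^3 + 13*I*d^3 - 35*d^2 + 78*I*d^2 - 210*d + 49*I*d + 294*I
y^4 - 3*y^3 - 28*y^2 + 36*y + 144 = (y - 6)*(y - 3)*(y + 2)*(y + 4)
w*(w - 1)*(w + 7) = w^3 + 6*w^2 - 7*w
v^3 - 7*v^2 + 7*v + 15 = (v - 5)*(v - 3)*(v + 1)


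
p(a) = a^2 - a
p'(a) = 2*a - 1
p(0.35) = -0.23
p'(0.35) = -0.30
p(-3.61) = 16.64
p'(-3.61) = -8.22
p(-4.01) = 20.09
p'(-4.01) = -9.02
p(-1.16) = 2.51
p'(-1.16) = -3.32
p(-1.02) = 2.06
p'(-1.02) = -3.04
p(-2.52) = 8.87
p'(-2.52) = -6.04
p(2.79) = 4.99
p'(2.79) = 4.58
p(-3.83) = 18.50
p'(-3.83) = -8.66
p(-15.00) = 240.00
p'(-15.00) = -31.00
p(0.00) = 0.00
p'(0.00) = -1.00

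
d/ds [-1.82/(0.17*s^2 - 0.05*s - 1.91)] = (0.6188*s - 0.091)/(-0.17*s^2 + 0.05*s + 1.91)^2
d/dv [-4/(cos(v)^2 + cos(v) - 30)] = -4*(2*cos(v) + 1)*sin(v)/(cos(v)^2 + cos(v) - 30)^2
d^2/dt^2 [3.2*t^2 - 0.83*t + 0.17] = 6.40000000000000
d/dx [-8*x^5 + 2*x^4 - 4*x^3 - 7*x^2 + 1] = 2*x*(-20*x^3 + 4*x^2 - 6*x - 7)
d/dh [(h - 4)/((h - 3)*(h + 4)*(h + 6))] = (-2*h^3 + 5*h^2 + 56*h - 96)/(h^6 + 14*h^5 + 37*h^4 - 228*h^3 - 972*h^2 + 864*h + 5184)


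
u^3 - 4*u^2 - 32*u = u*(u - 8)*(u + 4)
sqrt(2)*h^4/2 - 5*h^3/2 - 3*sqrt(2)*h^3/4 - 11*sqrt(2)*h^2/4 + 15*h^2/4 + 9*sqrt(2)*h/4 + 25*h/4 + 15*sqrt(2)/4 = (h - 5/2)*(h + 1)*(h - 3*sqrt(2))*(sqrt(2)*h/2 + 1/2)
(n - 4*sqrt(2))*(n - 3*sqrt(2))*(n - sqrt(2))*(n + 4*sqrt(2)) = n^4 - 4*sqrt(2)*n^3 - 26*n^2 + 128*sqrt(2)*n - 192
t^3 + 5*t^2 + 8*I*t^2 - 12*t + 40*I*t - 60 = (t + 5)*(t + 2*I)*(t + 6*I)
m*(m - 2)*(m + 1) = m^3 - m^2 - 2*m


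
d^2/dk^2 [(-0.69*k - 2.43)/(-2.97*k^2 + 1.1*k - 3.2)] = ((0.69*k + 2.43)*(5.94*k - 1.1)*(11.88*k - 2.2) - (12.2958*k + 12.9162)*(2.97*k^2 - 1.1*k + 3.2))/(2.97*k^2 - 1.1*k + 3.2)^3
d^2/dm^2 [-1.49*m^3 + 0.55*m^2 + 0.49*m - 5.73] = 1.1 - 8.94*m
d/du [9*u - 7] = 9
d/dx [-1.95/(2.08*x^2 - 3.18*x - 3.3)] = (8.112*x - 6.201)/(-2.08*x^2 + 3.18*x + 3.3)^2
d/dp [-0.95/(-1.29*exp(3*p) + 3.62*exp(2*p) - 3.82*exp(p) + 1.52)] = (-3.6765*exp(2*p) + 6.878*exp(p) - 3.629)*exp(p)/(1.29*exp(3*p) - 3.62*exp(2*p) + 3.82*exp(p) - 1.52)^2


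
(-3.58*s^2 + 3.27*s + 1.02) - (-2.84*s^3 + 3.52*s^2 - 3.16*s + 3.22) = 2.84*s^3 - 7.1*s^2 + 6.43*s - 2.2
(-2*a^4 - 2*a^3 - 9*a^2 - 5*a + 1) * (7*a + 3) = -14*a^5 - 20*a^4 - 69*a^3 - 62*a^2 - 8*a + 3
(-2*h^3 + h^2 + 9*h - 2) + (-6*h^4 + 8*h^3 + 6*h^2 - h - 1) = -6*h^4 + 6*h^3 + 7*h^2 + 8*h - 3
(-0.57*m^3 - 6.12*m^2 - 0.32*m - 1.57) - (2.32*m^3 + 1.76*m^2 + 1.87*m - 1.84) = -2.89*m^3 - 7.88*m^2 - 2.19*m + 0.27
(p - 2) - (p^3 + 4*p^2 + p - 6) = -p^3 - 4*p^2 + 4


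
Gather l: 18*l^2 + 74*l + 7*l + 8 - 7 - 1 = 18*l^2 + 81*l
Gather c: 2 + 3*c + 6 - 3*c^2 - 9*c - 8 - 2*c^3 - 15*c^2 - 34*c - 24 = -2*c^3 - 18*c^2 - 40*c - 24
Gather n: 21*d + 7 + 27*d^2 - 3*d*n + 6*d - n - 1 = 27*d^2 + 27*d + n*(-3*d - 1) + 6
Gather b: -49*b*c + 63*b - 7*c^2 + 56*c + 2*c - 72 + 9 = b*(63 - 49*c) - 7*c^2 + 58*c - 63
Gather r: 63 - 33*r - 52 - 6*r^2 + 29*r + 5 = -6*r^2 - 4*r + 16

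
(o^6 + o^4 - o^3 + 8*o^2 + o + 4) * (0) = 0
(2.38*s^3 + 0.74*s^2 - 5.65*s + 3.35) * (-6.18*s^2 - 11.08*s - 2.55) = -14.7084*s^5 - 30.9436*s^4 + 20.6488*s^3 + 40.012*s^2 - 22.7105*s - 8.5425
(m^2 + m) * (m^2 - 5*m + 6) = m^4 - 4*m^3 + m^2 + 6*m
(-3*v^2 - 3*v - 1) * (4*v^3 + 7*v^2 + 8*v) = -12*v^5 - 33*v^4 - 49*v^3 - 31*v^2 - 8*v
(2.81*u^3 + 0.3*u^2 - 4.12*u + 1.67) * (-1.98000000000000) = -5.5638*u^3 - 0.594*u^2 + 8.1576*u - 3.3066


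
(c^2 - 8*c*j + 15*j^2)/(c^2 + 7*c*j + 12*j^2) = (c^2 - 8*c*j + 15*j^2)/(c^2 + 7*c*j + 12*j^2)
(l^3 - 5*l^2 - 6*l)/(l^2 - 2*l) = (l^2 - 5*l - 6)/(l - 2)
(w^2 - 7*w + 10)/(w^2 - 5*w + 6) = (w - 5)/(w - 3)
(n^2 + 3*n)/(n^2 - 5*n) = (n + 3)/(n - 5)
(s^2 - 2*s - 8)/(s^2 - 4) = (s - 4)/(s - 2)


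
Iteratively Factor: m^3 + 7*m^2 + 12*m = (m)*(m^2 + 7*m + 12) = m*(m + 4)*(m + 3)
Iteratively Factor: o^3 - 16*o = (o)*(o^2 - 16) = o*(o + 4)*(o - 4)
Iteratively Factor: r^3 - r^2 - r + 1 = (r - 1)*(r^2 - 1) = (r - 1)^2*(r + 1)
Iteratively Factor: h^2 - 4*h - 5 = (h - 5)*(h + 1)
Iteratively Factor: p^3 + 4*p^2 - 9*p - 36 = (p - 3)*(p^2 + 7*p + 12) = (p - 3)*(p + 3)*(p + 4)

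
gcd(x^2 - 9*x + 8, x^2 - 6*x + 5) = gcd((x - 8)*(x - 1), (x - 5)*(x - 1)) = x - 1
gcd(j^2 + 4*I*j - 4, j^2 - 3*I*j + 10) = j + 2*I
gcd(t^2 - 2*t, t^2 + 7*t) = t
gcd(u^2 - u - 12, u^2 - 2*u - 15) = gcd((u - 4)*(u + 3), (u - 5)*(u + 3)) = u + 3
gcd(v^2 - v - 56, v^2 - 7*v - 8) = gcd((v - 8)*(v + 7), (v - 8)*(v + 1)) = v - 8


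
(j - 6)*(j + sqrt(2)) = j^2 - 6*j + sqrt(2)*j - 6*sqrt(2)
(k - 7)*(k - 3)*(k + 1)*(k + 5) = k^4 - 4*k^3 - 34*k^2 + 76*k + 105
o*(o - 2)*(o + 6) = o^3 + 4*o^2 - 12*o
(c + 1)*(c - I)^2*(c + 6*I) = c^4 + c^3 + 4*I*c^3 + 11*c^2 + 4*I*c^2 + 11*c - 6*I*c - 6*I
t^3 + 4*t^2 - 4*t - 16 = (t - 2)*(t + 2)*(t + 4)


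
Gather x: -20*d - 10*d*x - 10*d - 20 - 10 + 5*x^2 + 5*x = -30*d + 5*x^2 + x*(5 - 10*d) - 30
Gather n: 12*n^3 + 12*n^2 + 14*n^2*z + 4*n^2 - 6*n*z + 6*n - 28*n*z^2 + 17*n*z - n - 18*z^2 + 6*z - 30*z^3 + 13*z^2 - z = 12*n^3 + n^2*(14*z + 16) + n*(-28*z^2 + 11*z + 5) - 30*z^3 - 5*z^2 + 5*z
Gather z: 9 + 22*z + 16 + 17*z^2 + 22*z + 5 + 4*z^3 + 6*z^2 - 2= 4*z^3 + 23*z^2 + 44*z + 28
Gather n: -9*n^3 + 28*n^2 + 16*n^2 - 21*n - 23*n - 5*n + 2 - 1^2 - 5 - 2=-9*n^3 + 44*n^2 - 49*n - 6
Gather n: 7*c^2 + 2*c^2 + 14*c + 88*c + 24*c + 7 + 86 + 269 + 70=9*c^2 + 126*c + 432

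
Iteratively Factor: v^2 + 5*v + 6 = (v + 2)*(v + 3)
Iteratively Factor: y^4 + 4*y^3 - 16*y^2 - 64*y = (y)*(y^3 + 4*y^2 - 16*y - 64) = y*(y + 4)*(y^2 - 16) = y*(y + 4)^2*(y - 4)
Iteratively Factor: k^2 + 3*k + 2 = (k + 2)*(k + 1)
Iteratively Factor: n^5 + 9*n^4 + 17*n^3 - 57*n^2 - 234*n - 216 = (n + 3)*(n^4 + 6*n^3 - n^2 - 54*n - 72) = (n + 3)^2*(n^3 + 3*n^2 - 10*n - 24) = (n - 3)*(n + 3)^2*(n^2 + 6*n + 8) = (n - 3)*(n + 3)^2*(n + 4)*(n + 2)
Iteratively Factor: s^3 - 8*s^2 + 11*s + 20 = (s - 4)*(s^2 - 4*s - 5) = (s - 5)*(s - 4)*(s + 1)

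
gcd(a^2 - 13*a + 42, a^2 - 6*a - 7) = a - 7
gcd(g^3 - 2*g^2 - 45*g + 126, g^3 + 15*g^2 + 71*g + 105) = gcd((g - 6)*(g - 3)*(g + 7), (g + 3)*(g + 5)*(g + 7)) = g + 7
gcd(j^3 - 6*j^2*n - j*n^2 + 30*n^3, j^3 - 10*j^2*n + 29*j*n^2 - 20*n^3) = j - 5*n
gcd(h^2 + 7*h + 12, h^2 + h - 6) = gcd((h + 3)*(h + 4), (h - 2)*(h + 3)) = h + 3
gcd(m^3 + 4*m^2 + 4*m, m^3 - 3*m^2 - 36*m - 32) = 1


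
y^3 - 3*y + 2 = (y - 1)^2*(y + 2)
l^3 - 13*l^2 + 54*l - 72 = (l - 6)*(l - 4)*(l - 3)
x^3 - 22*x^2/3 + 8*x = x*(x - 6)*(x - 4/3)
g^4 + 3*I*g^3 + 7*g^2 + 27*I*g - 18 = (g - 3*I)*(g + I)*(g + 2*I)*(g + 3*I)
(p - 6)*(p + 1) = p^2 - 5*p - 6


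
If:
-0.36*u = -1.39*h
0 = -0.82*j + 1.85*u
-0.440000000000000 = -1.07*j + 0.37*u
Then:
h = 0.06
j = 0.49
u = 0.22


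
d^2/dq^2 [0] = 0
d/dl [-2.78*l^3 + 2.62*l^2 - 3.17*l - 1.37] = -8.34*l^2 + 5.24*l - 3.17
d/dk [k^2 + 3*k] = 2*k + 3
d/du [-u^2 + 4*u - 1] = 4 - 2*u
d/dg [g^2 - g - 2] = 2*g - 1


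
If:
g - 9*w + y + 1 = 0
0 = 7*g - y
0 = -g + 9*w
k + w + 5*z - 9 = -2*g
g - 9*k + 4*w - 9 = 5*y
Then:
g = -1/7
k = -265/567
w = -1/63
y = -1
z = 5539/2835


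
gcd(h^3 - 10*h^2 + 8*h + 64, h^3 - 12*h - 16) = h^2 - 2*h - 8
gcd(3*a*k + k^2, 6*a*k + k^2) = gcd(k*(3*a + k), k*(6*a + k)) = k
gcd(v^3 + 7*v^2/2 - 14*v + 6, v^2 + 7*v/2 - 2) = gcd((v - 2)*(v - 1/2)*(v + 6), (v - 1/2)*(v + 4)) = v - 1/2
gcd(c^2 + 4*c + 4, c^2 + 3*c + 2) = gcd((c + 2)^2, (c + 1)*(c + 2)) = c + 2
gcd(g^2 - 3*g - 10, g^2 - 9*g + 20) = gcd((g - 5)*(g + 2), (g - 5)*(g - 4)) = g - 5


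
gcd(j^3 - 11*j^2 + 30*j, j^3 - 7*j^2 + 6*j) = j^2 - 6*j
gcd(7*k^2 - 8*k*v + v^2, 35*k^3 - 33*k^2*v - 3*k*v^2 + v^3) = 7*k^2 - 8*k*v + v^2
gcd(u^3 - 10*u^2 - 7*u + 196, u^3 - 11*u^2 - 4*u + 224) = u^2 - 3*u - 28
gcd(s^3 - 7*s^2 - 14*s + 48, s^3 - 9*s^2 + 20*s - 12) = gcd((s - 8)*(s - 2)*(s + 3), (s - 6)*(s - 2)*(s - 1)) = s - 2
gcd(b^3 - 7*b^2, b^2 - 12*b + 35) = b - 7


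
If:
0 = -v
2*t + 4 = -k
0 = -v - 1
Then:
No Solution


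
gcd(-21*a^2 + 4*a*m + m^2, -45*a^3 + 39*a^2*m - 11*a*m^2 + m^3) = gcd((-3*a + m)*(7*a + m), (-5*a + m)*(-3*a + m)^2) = 3*a - m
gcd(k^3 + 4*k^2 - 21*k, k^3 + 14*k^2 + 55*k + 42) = k + 7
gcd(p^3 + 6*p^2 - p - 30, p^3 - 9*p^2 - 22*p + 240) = p + 5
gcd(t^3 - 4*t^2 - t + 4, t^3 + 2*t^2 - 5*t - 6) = t + 1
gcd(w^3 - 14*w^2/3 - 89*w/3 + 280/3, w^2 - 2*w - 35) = w^2 - 2*w - 35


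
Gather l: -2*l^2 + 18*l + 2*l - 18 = -2*l^2 + 20*l - 18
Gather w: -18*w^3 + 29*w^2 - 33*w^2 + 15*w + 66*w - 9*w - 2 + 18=-18*w^3 - 4*w^2 + 72*w + 16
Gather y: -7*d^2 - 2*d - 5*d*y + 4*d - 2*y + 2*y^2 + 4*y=-7*d^2 + 2*d + 2*y^2 + y*(2 - 5*d)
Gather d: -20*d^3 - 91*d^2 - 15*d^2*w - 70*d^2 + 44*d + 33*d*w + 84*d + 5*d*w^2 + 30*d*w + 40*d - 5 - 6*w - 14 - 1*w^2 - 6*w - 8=-20*d^3 + d^2*(-15*w - 161) + d*(5*w^2 + 63*w + 168) - w^2 - 12*w - 27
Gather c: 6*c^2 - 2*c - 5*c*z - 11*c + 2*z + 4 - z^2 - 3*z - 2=6*c^2 + c*(-5*z - 13) - z^2 - z + 2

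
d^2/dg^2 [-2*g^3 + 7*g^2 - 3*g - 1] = 14 - 12*g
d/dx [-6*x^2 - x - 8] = -12*x - 1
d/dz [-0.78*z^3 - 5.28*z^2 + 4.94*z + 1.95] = -2.34*z^2 - 10.56*z + 4.94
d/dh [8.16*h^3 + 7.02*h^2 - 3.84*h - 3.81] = 24.48*h^2 + 14.04*h - 3.84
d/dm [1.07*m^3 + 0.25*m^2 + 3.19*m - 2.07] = 3.21*m^2 + 0.5*m + 3.19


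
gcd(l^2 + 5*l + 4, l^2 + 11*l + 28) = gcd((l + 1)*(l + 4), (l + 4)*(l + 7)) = l + 4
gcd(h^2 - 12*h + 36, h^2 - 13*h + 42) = h - 6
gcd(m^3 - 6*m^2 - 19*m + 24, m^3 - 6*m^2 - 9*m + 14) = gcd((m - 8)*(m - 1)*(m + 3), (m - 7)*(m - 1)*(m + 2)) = m - 1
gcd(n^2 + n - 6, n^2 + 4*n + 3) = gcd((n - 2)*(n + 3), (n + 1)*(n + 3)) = n + 3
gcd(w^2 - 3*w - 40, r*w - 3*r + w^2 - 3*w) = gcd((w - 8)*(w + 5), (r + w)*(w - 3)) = 1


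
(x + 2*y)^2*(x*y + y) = x^3*y + 4*x^2*y^2 + x^2*y + 4*x*y^3 + 4*x*y^2 + 4*y^3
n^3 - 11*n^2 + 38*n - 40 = (n - 5)*(n - 4)*(n - 2)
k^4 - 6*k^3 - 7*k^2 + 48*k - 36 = (k - 6)*(k - 2)*(k - 1)*(k + 3)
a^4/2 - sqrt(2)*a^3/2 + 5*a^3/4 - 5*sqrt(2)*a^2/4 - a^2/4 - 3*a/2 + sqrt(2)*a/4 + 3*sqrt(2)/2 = (a/2 + 1)*(a - 1)*(a + 3/2)*(a - sqrt(2))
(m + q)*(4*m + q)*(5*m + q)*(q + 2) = 20*m^3*q + 40*m^3 + 29*m^2*q^2 + 58*m^2*q + 10*m*q^3 + 20*m*q^2 + q^4 + 2*q^3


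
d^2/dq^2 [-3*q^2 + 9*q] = -6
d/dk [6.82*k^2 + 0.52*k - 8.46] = 13.64*k + 0.52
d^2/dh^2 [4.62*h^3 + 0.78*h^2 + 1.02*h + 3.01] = 27.72*h + 1.56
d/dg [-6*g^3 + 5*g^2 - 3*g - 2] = -18*g^2 + 10*g - 3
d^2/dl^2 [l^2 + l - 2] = 2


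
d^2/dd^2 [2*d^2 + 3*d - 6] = 4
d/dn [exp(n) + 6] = exp(n)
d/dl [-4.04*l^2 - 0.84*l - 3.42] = -8.08*l - 0.84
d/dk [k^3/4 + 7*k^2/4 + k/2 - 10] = 3*k^2/4 + 7*k/2 + 1/2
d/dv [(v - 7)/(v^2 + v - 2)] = (v^2 + v - (v - 7)*(2*v + 1) - 2)/(v^2 + v - 2)^2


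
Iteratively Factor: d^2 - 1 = (d - 1)*(d + 1)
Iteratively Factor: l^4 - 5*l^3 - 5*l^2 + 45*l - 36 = (l - 1)*(l^3 - 4*l^2 - 9*l + 36) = (l - 3)*(l - 1)*(l^2 - l - 12) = (l - 3)*(l - 1)*(l + 3)*(l - 4)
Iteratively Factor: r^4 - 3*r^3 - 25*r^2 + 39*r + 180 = (r - 4)*(r^3 + r^2 - 21*r - 45) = (r - 4)*(r + 3)*(r^2 - 2*r - 15) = (r - 5)*(r - 4)*(r + 3)*(r + 3)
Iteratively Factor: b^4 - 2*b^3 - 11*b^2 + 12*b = (b - 1)*(b^3 - b^2 - 12*b) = b*(b - 1)*(b^2 - b - 12) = b*(b - 4)*(b - 1)*(b + 3)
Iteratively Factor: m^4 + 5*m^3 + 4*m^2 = (m + 1)*(m^3 + 4*m^2) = m*(m + 1)*(m^2 + 4*m) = m^2*(m + 1)*(m + 4)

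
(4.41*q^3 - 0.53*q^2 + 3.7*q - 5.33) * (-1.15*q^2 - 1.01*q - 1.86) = -5.0715*q^5 - 3.8446*q^4 - 11.9223*q^3 + 3.3783*q^2 - 1.4987*q + 9.9138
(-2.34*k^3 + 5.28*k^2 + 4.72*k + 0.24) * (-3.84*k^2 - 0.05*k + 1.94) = 8.9856*k^5 - 20.1582*k^4 - 22.9284*k^3 + 9.0856*k^2 + 9.1448*k + 0.4656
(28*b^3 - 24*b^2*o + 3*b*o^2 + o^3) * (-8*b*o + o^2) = -224*b^4*o + 220*b^3*o^2 - 48*b^2*o^3 - 5*b*o^4 + o^5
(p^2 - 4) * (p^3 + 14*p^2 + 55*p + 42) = p^5 + 14*p^4 + 51*p^3 - 14*p^2 - 220*p - 168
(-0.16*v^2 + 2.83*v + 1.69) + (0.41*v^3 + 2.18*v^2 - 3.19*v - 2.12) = 0.41*v^3 + 2.02*v^2 - 0.36*v - 0.43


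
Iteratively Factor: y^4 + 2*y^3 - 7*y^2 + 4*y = (y)*(y^3 + 2*y^2 - 7*y + 4) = y*(y + 4)*(y^2 - 2*y + 1) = y*(y - 1)*(y + 4)*(y - 1)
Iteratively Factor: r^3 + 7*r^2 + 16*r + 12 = (r + 2)*(r^2 + 5*r + 6) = (r + 2)*(r + 3)*(r + 2)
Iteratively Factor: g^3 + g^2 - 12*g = (g - 3)*(g^2 + 4*g) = (g - 3)*(g + 4)*(g)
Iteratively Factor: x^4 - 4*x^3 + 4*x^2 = (x)*(x^3 - 4*x^2 + 4*x) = x*(x - 2)*(x^2 - 2*x) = x^2*(x - 2)*(x - 2)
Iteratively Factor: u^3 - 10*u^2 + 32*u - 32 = (u - 4)*(u^2 - 6*u + 8) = (u - 4)*(u - 2)*(u - 4)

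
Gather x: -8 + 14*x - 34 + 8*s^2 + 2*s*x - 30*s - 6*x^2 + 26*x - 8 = 8*s^2 - 30*s - 6*x^2 + x*(2*s + 40) - 50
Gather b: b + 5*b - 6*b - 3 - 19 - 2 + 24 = 0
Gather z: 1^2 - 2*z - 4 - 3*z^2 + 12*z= -3*z^2 + 10*z - 3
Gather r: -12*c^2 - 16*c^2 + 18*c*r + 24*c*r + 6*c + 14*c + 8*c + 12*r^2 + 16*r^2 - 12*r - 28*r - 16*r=-28*c^2 + 28*c + 28*r^2 + r*(42*c - 56)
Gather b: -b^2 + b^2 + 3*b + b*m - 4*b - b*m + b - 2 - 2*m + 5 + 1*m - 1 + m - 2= 0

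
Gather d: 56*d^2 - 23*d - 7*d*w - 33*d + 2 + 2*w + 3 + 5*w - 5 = 56*d^2 + d*(-7*w - 56) + 7*w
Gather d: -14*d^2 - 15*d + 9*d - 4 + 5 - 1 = -14*d^2 - 6*d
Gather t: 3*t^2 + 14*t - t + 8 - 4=3*t^2 + 13*t + 4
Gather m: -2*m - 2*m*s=m*(-2*s - 2)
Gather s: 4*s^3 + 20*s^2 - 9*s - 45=4*s^3 + 20*s^2 - 9*s - 45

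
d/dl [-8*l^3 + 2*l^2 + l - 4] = -24*l^2 + 4*l + 1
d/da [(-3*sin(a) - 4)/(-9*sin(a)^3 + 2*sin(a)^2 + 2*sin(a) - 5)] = (-54*sin(a)^3 - 102*sin(a)^2 + 16*sin(a) + 23)*cos(a)/(9*sin(a)^3 - 2*sin(a)^2 - 2*sin(a) + 5)^2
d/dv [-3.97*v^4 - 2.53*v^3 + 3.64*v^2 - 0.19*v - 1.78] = -15.88*v^3 - 7.59*v^2 + 7.28*v - 0.19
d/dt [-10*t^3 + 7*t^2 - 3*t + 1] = -30*t^2 + 14*t - 3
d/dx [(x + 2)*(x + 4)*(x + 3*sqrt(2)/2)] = 3*x^2 + 3*sqrt(2)*x + 12*x + 8 + 9*sqrt(2)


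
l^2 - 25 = (l - 5)*(l + 5)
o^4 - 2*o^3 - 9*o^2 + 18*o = o*(o - 3)*(o - 2)*(o + 3)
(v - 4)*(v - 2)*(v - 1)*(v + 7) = v^4 - 35*v^2 + 90*v - 56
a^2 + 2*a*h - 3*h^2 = (a - h)*(a + 3*h)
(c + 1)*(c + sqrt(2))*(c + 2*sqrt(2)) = c^3 + c^2 + 3*sqrt(2)*c^2 + 4*c + 3*sqrt(2)*c + 4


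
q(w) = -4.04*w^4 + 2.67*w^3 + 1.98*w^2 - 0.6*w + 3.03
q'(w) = -16.16*w^3 + 8.01*w^2 + 3.96*w - 0.6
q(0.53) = 3.35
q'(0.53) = 1.34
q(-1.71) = -38.05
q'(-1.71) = 96.85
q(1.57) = -7.24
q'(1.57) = -37.18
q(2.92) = -209.07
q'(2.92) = -323.08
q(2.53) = -108.10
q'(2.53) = -201.01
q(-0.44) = 3.30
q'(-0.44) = 0.58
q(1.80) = -18.47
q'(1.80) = -61.76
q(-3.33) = -568.38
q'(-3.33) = 671.76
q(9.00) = -24402.00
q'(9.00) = -11096.79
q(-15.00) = -213078.72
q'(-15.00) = 56282.25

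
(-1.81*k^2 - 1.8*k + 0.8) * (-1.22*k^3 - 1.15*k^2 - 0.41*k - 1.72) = 2.2082*k^5 + 4.2775*k^4 + 1.8361*k^3 + 2.9312*k^2 + 2.768*k - 1.376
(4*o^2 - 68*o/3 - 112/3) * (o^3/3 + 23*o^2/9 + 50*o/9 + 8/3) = 4*o^5/3 + 8*o^4/3 - 1300*o^3/27 - 632*o^2/3 - 7232*o/27 - 896/9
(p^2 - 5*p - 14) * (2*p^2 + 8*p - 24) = 2*p^4 - 2*p^3 - 92*p^2 + 8*p + 336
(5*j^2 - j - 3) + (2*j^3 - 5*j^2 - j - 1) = 2*j^3 - 2*j - 4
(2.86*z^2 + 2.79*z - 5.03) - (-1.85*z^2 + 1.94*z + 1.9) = 4.71*z^2 + 0.85*z - 6.93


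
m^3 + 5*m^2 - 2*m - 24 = (m - 2)*(m + 3)*(m + 4)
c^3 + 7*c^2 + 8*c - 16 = (c - 1)*(c + 4)^2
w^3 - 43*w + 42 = (w - 6)*(w - 1)*(w + 7)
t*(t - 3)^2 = t^3 - 6*t^2 + 9*t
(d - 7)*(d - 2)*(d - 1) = d^3 - 10*d^2 + 23*d - 14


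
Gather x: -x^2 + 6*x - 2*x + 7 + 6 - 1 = -x^2 + 4*x + 12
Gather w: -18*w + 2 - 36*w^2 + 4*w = -36*w^2 - 14*w + 2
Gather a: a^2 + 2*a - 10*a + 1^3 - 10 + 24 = a^2 - 8*a + 15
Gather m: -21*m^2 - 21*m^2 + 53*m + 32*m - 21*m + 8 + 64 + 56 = -42*m^2 + 64*m + 128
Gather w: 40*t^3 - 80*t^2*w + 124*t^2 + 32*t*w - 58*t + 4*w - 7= 40*t^3 + 124*t^2 - 58*t + w*(-80*t^2 + 32*t + 4) - 7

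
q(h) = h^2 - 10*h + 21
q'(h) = 2*h - 10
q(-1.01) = 32.12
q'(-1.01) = -12.02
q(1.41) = 8.89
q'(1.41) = -7.18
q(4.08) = -3.15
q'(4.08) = -1.84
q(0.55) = 15.80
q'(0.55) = -8.90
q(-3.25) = 64.06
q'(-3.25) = -16.50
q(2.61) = 1.71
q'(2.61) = -4.78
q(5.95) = -3.10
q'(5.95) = 1.90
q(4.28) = -3.48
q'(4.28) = -1.44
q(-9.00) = 192.00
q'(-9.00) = -28.00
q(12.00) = 45.00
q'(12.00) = 14.00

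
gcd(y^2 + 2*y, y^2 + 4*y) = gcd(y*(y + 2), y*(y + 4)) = y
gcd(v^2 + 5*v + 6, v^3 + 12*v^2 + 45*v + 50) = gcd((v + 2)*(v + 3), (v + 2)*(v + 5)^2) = v + 2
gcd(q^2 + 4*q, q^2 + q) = q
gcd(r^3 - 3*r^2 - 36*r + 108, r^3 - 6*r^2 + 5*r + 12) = r - 3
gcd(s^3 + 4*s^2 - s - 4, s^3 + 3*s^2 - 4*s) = s^2 + 3*s - 4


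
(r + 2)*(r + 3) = r^2 + 5*r + 6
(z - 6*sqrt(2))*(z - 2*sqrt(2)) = z^2 - 8*sqrt(2)*z + 24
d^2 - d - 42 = (d - 7)*(d + 6)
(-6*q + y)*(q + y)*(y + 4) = -6*q^2*y - 24*q^2 - 5*q*y^2 - 20*q*y + y^3 + 4*y^2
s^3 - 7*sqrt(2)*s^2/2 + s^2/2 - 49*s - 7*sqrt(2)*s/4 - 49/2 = (s + 1/2)*(s - 7*sqrt(2))*(s + 7*sqrt(2)/2)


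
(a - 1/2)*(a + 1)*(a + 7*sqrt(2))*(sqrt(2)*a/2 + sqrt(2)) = sqrt(2)*a^4/2 + 5*sqrt(2)*a^3/4 + 7*a^3 + sqrt(2)*a^2/4 + 35*a^2/2 - sqrt(2)*a/2 + 7*a/2 - 7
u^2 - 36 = (u - 6)*(u + 6)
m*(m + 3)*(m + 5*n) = m^3 + 5*m^2*n + 3*m^2 + 15*m*n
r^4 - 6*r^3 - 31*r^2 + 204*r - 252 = (r - 7)*(r - 3)*(r - 2)*(r + 6)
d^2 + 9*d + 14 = (d + 2)*(d + 7)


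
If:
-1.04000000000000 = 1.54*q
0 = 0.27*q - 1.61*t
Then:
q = -0.68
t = -0.11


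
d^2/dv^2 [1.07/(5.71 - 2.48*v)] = -13.161856/(2.48*v - 5.71)^3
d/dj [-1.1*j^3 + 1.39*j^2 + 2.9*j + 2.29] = -3.3*j^2 + 2.78*j + 2.9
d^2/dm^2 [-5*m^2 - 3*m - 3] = -10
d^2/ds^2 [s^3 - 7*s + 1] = 6*s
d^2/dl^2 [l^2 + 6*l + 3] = 2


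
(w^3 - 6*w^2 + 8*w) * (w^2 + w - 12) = w^5 - 5*w^4 - 10*w^3 + 80*w^2 - 96*w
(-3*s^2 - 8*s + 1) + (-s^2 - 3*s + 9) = -4*s^2 - 11*s + 10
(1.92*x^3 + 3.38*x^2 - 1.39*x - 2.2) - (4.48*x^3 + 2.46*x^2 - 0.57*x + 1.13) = -2.56*x^3 + 0.92*x^2 - 0.82*x - 3.33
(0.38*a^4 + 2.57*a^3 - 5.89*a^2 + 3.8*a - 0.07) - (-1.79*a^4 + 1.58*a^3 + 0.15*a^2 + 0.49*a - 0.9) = 2.17*a^4 + 0.99*a^3 - 6.04*a^2 + 3.31*a + 0.83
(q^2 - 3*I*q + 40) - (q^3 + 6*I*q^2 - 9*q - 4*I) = -q^3 + q^2 - 6*I*q^2 + 9*q - 3*I*q + 40 + 4*I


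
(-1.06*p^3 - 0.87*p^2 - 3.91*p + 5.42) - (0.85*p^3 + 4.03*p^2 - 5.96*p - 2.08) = -1.91*p^3 - 4.9*p^2 + 2.05*p + 7.5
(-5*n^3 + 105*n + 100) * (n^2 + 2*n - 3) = -5*n^5 - 10*n^4 + 120*n^3 + 310*n^2 - 115*n - 300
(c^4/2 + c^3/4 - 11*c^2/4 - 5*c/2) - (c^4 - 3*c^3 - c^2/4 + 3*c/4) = -c^4/2 + 13*c^3/4 - 5*c^2/2 - 13*c/4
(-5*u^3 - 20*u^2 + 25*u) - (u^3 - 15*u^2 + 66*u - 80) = -6*u^3 - 5*u^2 - 41*u + 80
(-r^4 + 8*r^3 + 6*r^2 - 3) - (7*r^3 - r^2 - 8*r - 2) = -r^4 + r^3 + 7*r^2 + 8*r - 1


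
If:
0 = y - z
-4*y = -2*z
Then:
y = 0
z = 0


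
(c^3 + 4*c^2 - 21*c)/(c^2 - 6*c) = (c^2 + 4*c - 21)/(c - 6)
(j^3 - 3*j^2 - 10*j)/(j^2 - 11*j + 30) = j*(j + 2)/(j - 6)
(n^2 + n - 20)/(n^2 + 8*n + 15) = (n - 4)/(n + 3)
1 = 1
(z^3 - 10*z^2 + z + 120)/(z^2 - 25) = (z^2 - 5*z - 24)/(z + 5)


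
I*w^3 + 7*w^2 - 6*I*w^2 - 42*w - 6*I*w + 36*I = (w - 6)*(w - 6*I)*(I*w + 1)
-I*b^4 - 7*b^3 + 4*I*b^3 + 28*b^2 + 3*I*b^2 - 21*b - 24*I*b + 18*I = (b - 3)*(b - 6*I)*(b - I)*(-I*b + I)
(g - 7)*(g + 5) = g^2 - 2*g - 35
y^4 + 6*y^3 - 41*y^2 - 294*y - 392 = (y - 7)*(y + 2)*(y + 4)*(y + 7)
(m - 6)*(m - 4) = m^2 - 10*m + 24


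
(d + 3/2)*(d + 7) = d^2 + 17*d/2 + 21/2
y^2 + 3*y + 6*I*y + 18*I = (y + 3)*(y + 6*I)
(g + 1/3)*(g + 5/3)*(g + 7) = g^3 + 9*g^2 + 131*g/9 + 35/9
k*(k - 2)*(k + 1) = k^3 - k^2 - 2*k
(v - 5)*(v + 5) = v^2 - 25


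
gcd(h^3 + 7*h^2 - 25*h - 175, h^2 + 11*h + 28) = h + 7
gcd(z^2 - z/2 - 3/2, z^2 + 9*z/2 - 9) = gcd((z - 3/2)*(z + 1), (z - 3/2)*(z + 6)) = z - 3/2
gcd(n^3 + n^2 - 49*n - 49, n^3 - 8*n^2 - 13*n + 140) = n - 7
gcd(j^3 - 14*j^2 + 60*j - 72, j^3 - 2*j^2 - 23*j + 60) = 1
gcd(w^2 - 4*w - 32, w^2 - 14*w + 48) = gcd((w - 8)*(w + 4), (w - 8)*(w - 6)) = w - 8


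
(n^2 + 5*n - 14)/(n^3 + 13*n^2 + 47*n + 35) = (n - 2)/(n^2 + 6*n + 5)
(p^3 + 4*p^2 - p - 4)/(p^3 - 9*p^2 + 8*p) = (p^2 + 5*p + 4)/(p*(p - 8))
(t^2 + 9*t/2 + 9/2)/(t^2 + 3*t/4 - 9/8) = 4*(t + 3)/(4*t - 3)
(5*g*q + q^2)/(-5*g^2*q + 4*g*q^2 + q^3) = 1/(-g + q)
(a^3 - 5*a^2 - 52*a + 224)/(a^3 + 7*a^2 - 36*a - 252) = (a^2 - 12*a + 32)/(a^2 - 36)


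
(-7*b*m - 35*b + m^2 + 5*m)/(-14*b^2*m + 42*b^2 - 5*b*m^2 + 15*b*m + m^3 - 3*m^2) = (m + 5)/(2*b*m - 6*b + m^2 - 3*m)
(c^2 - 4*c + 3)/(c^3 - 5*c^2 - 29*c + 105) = (c - 1)/(c^2 - 2*c - 35)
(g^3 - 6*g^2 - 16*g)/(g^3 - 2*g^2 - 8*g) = (g - 8)/(g - 4)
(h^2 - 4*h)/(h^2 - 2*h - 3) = h*(4 - h)/(-h^2 + 2*h + 3)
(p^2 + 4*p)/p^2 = (p + 4)/p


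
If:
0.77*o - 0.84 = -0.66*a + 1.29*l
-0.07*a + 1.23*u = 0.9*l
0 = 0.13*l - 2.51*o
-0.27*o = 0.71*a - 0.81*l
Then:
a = -1.85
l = -1.65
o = -0.09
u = -1.31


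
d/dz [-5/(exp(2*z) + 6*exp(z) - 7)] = 10*(exp(z) + 3)*exp(z)/(exp(2*z) + 6*exp(z) - 7)^2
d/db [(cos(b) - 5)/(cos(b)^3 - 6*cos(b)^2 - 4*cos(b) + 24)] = (123*cos(b) - 21*cos(2*b) + cos(3*b) - 29)*sin(b)/(2*(cos(b)^3 - 6*cos(b)^2 - 4*cos(b) + 24)^2)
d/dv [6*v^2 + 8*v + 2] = 12*v + 8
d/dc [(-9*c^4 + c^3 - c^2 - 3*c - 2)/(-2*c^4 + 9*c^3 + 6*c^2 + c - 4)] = (-79*c^6 - 112*c^5 - 30*c^4 + 184*c^3 + 59*c^2 + 32*c + 14)/(4*c^8 - 36*c^7 + 57*c^6 + 104*c^5 + 70*c^4 - 60*c^3 - 47*c^2 - 8*c + 16)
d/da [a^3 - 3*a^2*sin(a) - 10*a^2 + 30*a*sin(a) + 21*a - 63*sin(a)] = -3*a^2*cos(a) + 3*a^2 - 6*a*sin(a) + 30*a*cos(a) - 20*a + 30*sin(a) - 63*cos(a) + 21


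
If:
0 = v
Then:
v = 0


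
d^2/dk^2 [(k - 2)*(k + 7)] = 2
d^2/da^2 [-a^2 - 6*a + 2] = -2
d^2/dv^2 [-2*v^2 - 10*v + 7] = -4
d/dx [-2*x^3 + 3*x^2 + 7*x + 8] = -6*x^2 + 6*x + 7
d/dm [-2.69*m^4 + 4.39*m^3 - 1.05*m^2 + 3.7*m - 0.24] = -10.76*m^3 + 13.17*m^2 - 2.1*m + 3.7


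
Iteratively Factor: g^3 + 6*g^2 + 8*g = (g)*(g^2 + 6*g + 8) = g*(g + 2)*(g + 4)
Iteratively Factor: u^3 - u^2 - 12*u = (u - 4)*(u^2 + 3*u) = u*(u - 4)*(u + 3)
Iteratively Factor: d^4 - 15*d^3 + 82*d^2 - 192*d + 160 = (d - 4)*(d^3 - 11*d^2 + 38*d - 40) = (d - 4)^2*(d^2 - 7*d + 10) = (d - 4)^2*(d - 2)*(d - 5)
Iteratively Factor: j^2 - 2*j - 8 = (j - 4)*(j + 2)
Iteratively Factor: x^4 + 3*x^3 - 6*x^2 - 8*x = (x - 2)*(x^3 + 5*x^2 + 4*x) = x*(x - 2)*(x^2 + 5*x + 4) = x*(x - 2)*(x + 4)*(x + 1)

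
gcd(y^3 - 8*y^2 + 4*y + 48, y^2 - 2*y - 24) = y - 6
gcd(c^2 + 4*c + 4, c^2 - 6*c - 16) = c + 2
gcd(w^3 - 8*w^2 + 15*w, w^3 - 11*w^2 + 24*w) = w^2 - 3*w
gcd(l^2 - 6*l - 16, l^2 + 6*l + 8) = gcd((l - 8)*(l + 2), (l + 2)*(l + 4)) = l + 2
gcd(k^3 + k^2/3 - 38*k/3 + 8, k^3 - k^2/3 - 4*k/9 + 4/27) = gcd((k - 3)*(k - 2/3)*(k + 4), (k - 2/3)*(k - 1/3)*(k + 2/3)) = k - 2/3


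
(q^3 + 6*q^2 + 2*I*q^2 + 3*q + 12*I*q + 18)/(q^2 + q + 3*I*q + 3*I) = (q^2 + q*(6 - I) - 6*I)/(q + 1)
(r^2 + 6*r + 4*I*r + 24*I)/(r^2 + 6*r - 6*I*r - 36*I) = (r + 4*I)/(r - 6*I)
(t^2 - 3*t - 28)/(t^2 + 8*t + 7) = (t^2 - 3*t - 28)/(t^2 + 8*t + 7)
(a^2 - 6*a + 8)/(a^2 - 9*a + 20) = (a - 2)/(a - 5)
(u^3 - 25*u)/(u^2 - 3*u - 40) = u*(u - 5)/(u - 8)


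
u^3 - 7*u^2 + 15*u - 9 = (u - 3)^2*(u - 1)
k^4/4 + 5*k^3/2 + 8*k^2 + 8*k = k*(k/4 + 1/2)*(k + 4)^2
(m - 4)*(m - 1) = m^2 - 5*m + 4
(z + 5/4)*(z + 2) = z^2 + 13*z/4 + 5/2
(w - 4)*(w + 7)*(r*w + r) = r*w^3 + 4*r*w^2 - 25*r*w - 28*r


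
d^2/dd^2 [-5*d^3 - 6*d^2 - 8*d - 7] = -30*d - 12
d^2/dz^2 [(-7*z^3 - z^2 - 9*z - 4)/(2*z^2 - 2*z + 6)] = 4*(z^3 + 15*z^2 - 24*z - 7)/(z^6 - 3*z^5 + 12*z^4 - 19*z^3 + 36*z^2 - 27*z + 27)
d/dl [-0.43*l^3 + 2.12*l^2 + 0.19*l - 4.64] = -1.29*l^2 + 4.24*l + 0.19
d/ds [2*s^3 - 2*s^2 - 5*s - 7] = 6*s^2 - 4*s - 5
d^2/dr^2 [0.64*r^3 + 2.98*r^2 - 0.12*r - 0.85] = 3.84*r + 5.96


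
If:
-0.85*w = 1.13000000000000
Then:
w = -1.33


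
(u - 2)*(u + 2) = u^2 - 4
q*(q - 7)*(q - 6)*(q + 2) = q^4 - 11*q^3 + 16*q^2 + 84*q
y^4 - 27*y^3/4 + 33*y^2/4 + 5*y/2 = y*(y - 5)*(y - 2)*(y + 1/4)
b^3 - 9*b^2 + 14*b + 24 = (b - 6)*(b - 4)*(b + 1)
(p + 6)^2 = p^2 + 12*p + 36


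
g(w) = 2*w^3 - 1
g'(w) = 6*w^2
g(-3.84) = -114.25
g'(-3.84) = 88.47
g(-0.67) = -1.60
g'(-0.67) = 2.69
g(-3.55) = -90.48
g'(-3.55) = 75.62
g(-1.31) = -5.50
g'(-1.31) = 10.30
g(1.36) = 4.03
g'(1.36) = 11.10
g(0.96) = 0.77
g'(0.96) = 5.53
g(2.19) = 20.01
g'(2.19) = 28.78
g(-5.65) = -361.72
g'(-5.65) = 191.54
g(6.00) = 431.00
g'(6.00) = 216.00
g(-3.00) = -55.00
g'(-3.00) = 54.00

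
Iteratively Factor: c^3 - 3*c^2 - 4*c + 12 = (c - 2)*(c^2 - c - 6) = (c - 2)*(c + 2)*(c - 3)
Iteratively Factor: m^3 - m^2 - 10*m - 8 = (m - 4)*(m^2 + 3*m + 2) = (m - 4)*(m + 1)*(m + 2)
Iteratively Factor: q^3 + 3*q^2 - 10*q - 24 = (q + 2)*(q^2 + q - 12) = (q - 3)*(q + 2)*(q + 4)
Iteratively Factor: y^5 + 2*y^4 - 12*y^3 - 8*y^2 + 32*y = (y + 4)*(y^4 - 2*y^3 - 4*y^2 + 8*y) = y*(y + 4)*(y^3 - 2*y^2 - 4*y + 8) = y*(y + 2)*(y + 4)*(y^2 - 4*y + 4) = y*(y - 2)*(y + 2)*(y + 4)*(y - 2)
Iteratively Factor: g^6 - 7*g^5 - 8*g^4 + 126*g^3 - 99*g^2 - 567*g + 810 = (g + 3)*(g^5 - 10*g^4 + 22*g^3 + 60*g^2 - 279*g + 270) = (g - 2)*(g + 3)*(g^4 - 8*g^3 + 6*g^2 + 72*g - 135) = (g - 3)*(g - 2)*(g + 3)*(g^3 - 5*g^2 - 9*g + 45) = (g - 3)*(g - 2)*(g + 3)^2*(g^2 - 8*g + 15) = (g - 5)*(g - 3)*(g - 2)*(g + 3)^2*(g - 3)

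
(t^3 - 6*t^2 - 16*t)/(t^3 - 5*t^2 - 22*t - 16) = t/(t + 1)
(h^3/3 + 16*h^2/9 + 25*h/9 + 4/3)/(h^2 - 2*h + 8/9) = (3*h^3 + 16*h^2 + 25*h + 12)/(9*h^2 - 18*h + 8)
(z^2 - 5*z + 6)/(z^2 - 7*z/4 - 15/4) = 4*(z - 2)/(4*z + 5)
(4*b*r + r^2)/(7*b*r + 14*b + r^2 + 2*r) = r*(4*b + r)/(7*b*r + 14*b + r^2 + 2*r)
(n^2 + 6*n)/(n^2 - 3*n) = (n + 6)/(n - 3)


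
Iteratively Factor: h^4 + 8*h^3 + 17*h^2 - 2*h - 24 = (h + 4)*(h^3 + 4*h^2 + h - 6) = (h - 1)*(h + 4)*(h^2 + 5*h + 6) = (h - 1)*(h + 3)*(h + 4)*(h + 2)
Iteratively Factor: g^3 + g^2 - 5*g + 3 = (g + 3)*(g^2 - 2*g + 1) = (g - 1)*(g + 3)*(g - 1)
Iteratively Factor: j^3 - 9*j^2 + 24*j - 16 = (j - 1)*(j^2 - 8*j + 16) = (j - 4)*(j - 1)*(j - 4)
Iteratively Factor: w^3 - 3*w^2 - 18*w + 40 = (w + 4)*(w^2 - 7*w + 10) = (w - 5)*(w + 4)*(w - 2)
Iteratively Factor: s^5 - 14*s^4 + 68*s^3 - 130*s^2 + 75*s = (s - 1)*(s^4 - 13*s^3 + 55*s^2 - 75*s) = (s - 3)*(s - 1)*(s^3 - 10*s^2 + 25*s) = (s - 5)*(s - 3)*(s - 1)*(s^2 - 5*s) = s*(s - 5)*(s - 3)*(s - 1)*(s - 5)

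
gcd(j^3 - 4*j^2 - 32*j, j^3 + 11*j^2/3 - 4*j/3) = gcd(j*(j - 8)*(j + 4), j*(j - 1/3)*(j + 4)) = j^2 + 4*j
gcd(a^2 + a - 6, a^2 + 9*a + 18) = a + 3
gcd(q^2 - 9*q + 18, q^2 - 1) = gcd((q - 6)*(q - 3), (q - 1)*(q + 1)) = 1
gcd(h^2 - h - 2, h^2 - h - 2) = h^2 - h - 2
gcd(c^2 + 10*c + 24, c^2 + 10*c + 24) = c^2 + 10*c + 24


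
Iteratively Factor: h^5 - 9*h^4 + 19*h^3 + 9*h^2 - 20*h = (h - 1)*(h^4 - 8*h^3 + 11*h^2 + 20*h) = h*(h - 1)*(h^3 - 8*h^2 + 11*h + 20) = h*(h - 1)*(h + 1)*(h^2 - 9*h + 20) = h*(h - 4)*(h - 1)*(h + 1)*(h - 5)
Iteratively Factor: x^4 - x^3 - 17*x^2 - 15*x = (x - 5)*(x^3 + 4*x^2 + 3*x) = (x - 5)*(x + 3)*(x^2 + x) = (x - 5)*(x + 1)*(x + 3)*(x)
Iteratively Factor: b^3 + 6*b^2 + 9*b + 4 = (b + 4)*(b^2 + 2*b + 1) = (b + 1)*(b + 4)*(b + 1)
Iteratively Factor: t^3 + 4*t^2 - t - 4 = (t - 1)*(t^2 + 5*t + 4) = (t - 1)*(t + 4)*(t + 1)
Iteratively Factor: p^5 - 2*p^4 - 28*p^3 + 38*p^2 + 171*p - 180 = (p + 4)*(p^4 - 6*p^3 - 4*p^2 + 54*p - 45) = (p - 1)*(p + 4)*(p^3 - 5*p^2 - 9*p + 45) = (p - 1)*(p + 3)*(p + 4)*(p^2 - 8*p + 15) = (p - 5)*(p - 1)*(p + 3)*(p + 4)*(p - 3)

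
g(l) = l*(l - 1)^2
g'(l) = l*(2*l - 2) + (l - 1)^2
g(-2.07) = -19.51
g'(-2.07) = 22.13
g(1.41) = 0.24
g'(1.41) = 1.32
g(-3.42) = -66.81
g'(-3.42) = 49.77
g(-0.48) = -1.05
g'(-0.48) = 3.61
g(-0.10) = -0.12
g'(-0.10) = 1.43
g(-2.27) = -24.27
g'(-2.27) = 25.54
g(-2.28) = -24.53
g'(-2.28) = 25.72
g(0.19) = 0.12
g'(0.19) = 0.35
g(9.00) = 576.00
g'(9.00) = 208.00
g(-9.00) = -900.00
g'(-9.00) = 280.00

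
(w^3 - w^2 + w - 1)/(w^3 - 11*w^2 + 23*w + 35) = (w^3 - w^2 + w - 1)/(w^3 - 11*w^2 + 23*w + 35)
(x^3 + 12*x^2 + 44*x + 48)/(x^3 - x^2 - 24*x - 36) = (x^2 + 10*x + 24)/(x^2 - 3*x - 18)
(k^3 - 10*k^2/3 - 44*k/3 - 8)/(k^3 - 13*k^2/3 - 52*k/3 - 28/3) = (k - 6)/(k - 7)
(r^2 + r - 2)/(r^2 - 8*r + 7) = (r + 2)/(r - 7)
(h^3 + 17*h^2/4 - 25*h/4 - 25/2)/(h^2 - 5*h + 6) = (4*h^2 + 25*h + 25)/(4*(h - 3))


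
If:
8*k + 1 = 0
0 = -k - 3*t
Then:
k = -1/8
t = 1/24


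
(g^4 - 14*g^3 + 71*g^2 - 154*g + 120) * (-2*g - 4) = -2*g^5 + 24*g^4 - 86*g^3 + 24*g^2 + 376*g - 480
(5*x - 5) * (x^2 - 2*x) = 5*x^3 - 15*x^2 + 10*x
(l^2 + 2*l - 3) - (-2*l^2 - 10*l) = 3*l^2 + 12*l - 3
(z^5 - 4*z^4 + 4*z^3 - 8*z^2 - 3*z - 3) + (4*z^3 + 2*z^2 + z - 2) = z^5 - 4*z^4 + 8*z^3 - 6*z^2 - 2*z - 5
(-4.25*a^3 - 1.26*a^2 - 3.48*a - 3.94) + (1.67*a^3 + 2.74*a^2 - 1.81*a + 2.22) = -2.58*a^3 + 1.48*a^2 - 5.29*a - 1.72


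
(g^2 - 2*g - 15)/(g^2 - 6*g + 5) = (g + 3)/(g - 1)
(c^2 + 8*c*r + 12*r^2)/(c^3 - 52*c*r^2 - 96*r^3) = 1/(c - 8*r)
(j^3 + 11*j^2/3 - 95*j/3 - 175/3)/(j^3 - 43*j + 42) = (3*j^2 - 10*j - 25)/(3*(j^2 - 7*j + 6))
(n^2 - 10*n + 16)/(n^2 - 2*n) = (n - 8)/n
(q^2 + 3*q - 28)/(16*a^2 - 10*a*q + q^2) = (q^2 + 3*q - 28)/(16*a^2 - 10*a*q + q^2)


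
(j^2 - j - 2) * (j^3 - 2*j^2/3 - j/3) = j^5 - 5*j^4/3 - 5*j^3/3 + 5*j^2/3 + 2*j/3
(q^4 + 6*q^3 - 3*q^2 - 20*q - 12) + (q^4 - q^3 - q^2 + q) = 2*q^4 + 5*q^3 - 4*q^2 - 19*q - 12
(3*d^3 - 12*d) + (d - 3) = 3*d^3 - 11*d - 3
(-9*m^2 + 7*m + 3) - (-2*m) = -9*m^2 + 9*m + 3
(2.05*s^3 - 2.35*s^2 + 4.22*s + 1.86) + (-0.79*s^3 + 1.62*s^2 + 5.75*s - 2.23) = 1.26*s^3 - 0.73*s^2 + 9.97*s - 0.37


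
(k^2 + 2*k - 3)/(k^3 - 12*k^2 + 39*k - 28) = (k + 3)/(k^2 - 11*k + 28)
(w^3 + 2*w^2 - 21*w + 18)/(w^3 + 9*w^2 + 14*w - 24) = (w - 3)/(w + 4)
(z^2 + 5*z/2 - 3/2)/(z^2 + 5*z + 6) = (z - 1/2)/(z + 2)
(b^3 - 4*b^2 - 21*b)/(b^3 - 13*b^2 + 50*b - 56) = b*(b + 3)/(b^2 - 6*b + 8)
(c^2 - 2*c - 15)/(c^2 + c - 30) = (c + 3)/(c + 6)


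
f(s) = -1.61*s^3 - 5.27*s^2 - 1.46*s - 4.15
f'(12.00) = -823.46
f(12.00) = -3562.63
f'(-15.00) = -930.11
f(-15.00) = 4265.75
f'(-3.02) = -13.68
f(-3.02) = -3.46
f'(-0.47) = 2.43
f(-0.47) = -4.46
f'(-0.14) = -0.08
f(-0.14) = -4.04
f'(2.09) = -44.59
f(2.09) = -44.92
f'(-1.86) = 1.43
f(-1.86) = -9.31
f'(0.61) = -9.69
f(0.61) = -7.37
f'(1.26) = -22.41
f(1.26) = -17.58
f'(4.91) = -169.65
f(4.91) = -328.95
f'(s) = -4.83*s^2 - 10.54*s - 1.46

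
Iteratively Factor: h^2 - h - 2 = (h - 2)*(h + 1)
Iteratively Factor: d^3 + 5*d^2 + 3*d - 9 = (d + 3)*(d^2 + 2*d - 3) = (d + 3)^2*(d - 1)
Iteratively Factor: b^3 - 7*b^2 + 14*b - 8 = (b - 4)*(b^2 - 3*b + 2) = (b - 4)*(b - 2)*(b - 1)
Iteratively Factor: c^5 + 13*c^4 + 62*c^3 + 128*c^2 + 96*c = (c + 3)*(c^4 + 10*c^3 + 32*c^2 + 32*c) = c*(c + 3)*(c^3 + 10*c^2 + 32*c + 32) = c*(c + 3)*(c + 4)*(c^2 + 6*c + 8) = c*(c + 2)*(c + 3)*(c + 4)*(c + 4)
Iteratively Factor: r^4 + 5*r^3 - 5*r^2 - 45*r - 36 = (r + 3)*(r^3 + 2*r^2 - 11*r - 12) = (r - 3)*(r + 3)*(r^2 + 5*r + 4) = (r - 3)*(r + 1)*(r + 3)*(r + 4)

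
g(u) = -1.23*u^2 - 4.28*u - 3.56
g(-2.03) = 0.06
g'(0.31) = -5.04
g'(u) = -2.46*u - 4.28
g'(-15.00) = 32.62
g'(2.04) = -9.30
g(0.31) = -5.01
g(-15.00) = -216.11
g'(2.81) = -11.19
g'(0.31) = -5.04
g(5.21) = -59.25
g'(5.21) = -17.10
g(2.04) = -17.41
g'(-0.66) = -2.66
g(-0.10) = -3.14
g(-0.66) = -1.27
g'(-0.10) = -4.03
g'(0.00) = -4.28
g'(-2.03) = 0.71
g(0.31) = -5.01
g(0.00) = -3.56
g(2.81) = -25.30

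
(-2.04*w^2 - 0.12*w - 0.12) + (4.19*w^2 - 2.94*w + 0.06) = 2.15*w^2 - 3.06*w - 0.06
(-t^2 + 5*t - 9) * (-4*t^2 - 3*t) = 4*t^4 - 17*t^3 + 21*t^2 + 27*t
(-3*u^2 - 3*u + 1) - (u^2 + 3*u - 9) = -4*u^2 - 6*u + 10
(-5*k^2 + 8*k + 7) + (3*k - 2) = -5*k^2 + 11*k + 5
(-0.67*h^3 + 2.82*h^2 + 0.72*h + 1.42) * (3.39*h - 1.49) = -2.2713*h^4 + 10.5581*h^3 - 1.761*h^2 + 3.741*h - 2.1158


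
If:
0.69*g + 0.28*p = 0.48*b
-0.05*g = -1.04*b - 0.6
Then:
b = -0.0201845444059977*p - 0.596885813148789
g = -0.419838523644752*p - 0.41522491349481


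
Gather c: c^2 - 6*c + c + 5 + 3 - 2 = c^2 - 5*c + 6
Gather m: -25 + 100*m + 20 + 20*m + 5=120*m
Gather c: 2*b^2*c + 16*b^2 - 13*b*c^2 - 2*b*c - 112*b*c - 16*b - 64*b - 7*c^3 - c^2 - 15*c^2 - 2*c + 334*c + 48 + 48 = 16*b^2 - 80*b - 7*c^3 + c^2*(-13*b - 16) + c*(2*b^2 - 114*b + 332) + 96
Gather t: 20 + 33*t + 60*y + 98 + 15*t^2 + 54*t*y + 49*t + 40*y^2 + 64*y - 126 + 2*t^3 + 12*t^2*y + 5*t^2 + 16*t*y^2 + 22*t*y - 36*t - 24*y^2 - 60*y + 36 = 2*t^3 + t^2*(12*y + 20) + t*(16*y^2 + 76*y + 46) + 16*y^2 + 64*y + 28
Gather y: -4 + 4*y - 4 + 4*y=8*y - 8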